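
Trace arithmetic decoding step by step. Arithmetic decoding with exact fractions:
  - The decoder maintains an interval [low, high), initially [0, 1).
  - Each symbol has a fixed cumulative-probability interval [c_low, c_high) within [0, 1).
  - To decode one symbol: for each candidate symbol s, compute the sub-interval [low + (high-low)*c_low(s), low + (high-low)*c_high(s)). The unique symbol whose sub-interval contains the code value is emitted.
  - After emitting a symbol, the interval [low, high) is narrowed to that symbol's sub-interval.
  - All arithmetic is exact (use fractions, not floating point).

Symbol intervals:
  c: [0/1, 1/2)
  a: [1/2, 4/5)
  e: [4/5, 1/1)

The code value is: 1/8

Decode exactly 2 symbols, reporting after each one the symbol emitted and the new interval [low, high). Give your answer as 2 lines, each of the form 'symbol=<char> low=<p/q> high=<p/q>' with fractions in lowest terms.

Step 1: interval [0/1, 1/1), width = 1/1 - 0/1 = 1/1
  'c': [0/1 + 1/1*0/1, 0/1 + 1/1*1/2) = [0/1, 1/2) <- contains code 1/8
  'a': [0/1 + 1/1*1/2, 0/1 + 1/1*4/5) = [1/2, 4/5)
  'e': [0/1 + 1/1*4/5, 0/1 + 1/1*1/1) = [4/5, 1/1)
  emit 'c', narrow to [0/1, 1/2)
Step 2: interval [0/1, 1/2), width = 1/2 - 0/1 = 1/2
  'c': [0/1 + 1/2*0/1, 0/1 + 1/2*1/2) = [0/1, 1/4) <- contains code 1/8
  'a': [0/1 + 1/2*1/2, 0/1 + 1/2*4/5) = [1/4, 2/5)
  'e': [0/1 + 1/2*4/5, 0/1 + 1/2*1/1) = [2/5, 1/2)
  emit 'c', narrow to [0/1, 1/4)

Answer: symbol=c low=0/1 high=1/2
symbol=c low=0/1 high=1/4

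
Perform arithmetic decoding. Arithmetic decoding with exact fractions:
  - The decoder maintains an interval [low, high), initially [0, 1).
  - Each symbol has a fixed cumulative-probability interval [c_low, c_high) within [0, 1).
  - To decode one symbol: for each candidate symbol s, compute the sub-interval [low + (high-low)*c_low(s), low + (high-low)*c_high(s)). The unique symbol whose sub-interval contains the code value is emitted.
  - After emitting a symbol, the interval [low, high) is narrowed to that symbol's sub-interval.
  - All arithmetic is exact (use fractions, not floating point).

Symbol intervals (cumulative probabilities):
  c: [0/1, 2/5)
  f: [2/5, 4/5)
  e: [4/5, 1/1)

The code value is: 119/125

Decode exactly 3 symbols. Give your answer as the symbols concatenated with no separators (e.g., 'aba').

Answer: efe

Derivation:
Step 1: interval [0/1, 1/1), width = 1/1 - 0/1 = 1/1
  'c': [0/1 + 1/1*0/1, 0/1 + 1/1*2/5) = [0/1, 2/5)
  'f': [0/1 + 1/1*2/5, 0/1 + 1/1*4/5) = [2/5, 4/5)
  'e': [0/1 + 1/1*4/5, 0/1 + 1/1*1/1) = [4/5, 1/1) <- contains code 119/125
  emit 'e', narrow to [4/5, 1/1)
Step 2: interval [4/5, 1/1), width = 1/1 - 4/5 = 1/5
  'c': [4/5 + 1/5*0/1, 4/5 + 1/5*2/5) = [4/5, 22/25)
  'f': [4/5 + 1/5*2/5, 4/5 + 1/5*4/5) = [22/25, 24/25) <- contains code 119/125
  'e': [4/5 + 1/5*4/5, 4/5 + 1/5*1/1) = [24/25, 1/1)
  emit 'f', narrow to [22/25, 24/25)
Step 3: interval [22/25, 24/25), width = 24/25 - 22/25 = 2/25
  'c': [22/25 + 2/25*0/1, 22/25 + 2/25*2/5) = [22/25, 114/125)
  'f': [22/25 + 2/25*2/5, 22/25 + 2/25*4/5) = [114/125, 118/125)
  'e': [22/25 + 2/25*4/5, 22/25 + 2/25*1/1) = [118/125, 24/25) <- contains code 119/125
  emit 'e', narrow to [118/125, 24/25)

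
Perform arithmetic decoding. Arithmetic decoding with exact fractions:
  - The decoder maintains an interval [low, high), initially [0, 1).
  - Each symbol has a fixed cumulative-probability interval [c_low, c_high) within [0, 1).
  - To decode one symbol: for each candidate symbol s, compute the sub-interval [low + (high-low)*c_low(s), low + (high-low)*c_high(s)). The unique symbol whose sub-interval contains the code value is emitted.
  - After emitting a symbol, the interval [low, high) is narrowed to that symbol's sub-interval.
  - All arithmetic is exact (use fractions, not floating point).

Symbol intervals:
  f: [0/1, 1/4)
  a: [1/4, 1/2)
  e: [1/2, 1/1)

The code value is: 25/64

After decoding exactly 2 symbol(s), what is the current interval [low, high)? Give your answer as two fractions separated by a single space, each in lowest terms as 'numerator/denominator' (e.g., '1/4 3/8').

Step 1: interval [0/1, 1/1), width = 1/1 - 0/1 = 1/1
  'f': [0/1 + 1/1*0/1, 0/1 + 1/1*1/4) = [0/1, 1/4)
  'a': [0/1 + 1/1*1/4, 0/1 + 1/1*1/2) = [1/4, 1/2) <- contains code 25/64
  'e': [0/1 + 1/1*1/2, 0/1 + 1/1*1/1) = [1/2, 1/1)
  emit 'a', narrow to [1/4, 1/2)
Step 2: interval [1/4, 1/2), width = 1/2 - 1/4 = 1/4
  'f': [1/4 + 1/4*0/1, 1/4 + 1/4*1/4) = [1/4, 5/16)
  'a': [1/4 + 1/4*1/4, 1/4 + 1/4*1/2) = [5/16, 3/8)
  'e': [1/4 + 1/4*1/2, 1/4 + 1/4*1/1) = [3/8, 1/2) <- contains code 25/64
  emit 'e', narrow to [3/8, 1/2)

Answer: 3/8 1/2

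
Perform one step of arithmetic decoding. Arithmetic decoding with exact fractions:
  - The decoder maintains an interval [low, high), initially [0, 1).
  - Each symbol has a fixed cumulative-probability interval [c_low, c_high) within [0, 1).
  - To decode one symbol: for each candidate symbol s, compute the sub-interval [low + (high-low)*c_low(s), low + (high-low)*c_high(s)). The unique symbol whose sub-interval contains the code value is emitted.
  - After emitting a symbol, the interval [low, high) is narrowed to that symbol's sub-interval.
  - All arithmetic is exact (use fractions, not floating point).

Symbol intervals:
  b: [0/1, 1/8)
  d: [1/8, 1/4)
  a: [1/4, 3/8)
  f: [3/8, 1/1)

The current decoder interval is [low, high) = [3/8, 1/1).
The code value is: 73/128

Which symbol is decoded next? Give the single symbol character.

Interval width = high − low = 1/1 − 3/8 = 5/8
Scaled code = (code − low) / width = (73/128 − 3/8) / 5/8 = 5/16
  b: [0/1, 1/8) 
  d: [1/8, 1/4) 
  a: [1/4, 3/8) ← scaled code falls here ✓
  f: [3/8, 1/1) 

Answer: a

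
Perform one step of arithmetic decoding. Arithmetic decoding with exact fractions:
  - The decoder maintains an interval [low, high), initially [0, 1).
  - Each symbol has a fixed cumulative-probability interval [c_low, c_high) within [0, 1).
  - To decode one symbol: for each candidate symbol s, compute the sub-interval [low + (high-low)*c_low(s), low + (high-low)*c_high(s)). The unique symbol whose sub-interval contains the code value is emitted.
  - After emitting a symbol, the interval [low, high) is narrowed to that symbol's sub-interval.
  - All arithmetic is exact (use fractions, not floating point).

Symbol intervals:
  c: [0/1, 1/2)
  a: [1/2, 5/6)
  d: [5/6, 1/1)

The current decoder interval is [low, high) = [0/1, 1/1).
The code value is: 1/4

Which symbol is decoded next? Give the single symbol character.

Answer: c

Derivation:
Interval width = high − low = 1/1 − 0/1 = 1/1
Scaled code = (code − low) / width = (1/4 − 0/1) / 1/1 = 1/4
  c: [0/1, 1/2) ← scaled code falls here ✓
  a: [1/2, 5/6) 
  d: [5/6, 1/1) 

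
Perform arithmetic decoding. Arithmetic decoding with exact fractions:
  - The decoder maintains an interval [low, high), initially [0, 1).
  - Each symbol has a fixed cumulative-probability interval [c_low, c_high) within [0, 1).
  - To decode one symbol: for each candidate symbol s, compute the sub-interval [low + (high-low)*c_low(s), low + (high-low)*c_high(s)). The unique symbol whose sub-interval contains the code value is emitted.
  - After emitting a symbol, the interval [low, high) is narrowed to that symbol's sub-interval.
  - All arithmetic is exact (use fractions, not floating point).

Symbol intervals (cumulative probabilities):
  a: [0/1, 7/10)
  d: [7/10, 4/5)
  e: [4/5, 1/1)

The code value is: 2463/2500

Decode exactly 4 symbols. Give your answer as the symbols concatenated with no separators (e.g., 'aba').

Answer: eeae

Derivation:
Step 1: interval [0/1, 1/1), width = 1/1 - 0/1 = 1/1
  'a': [0/1 + 1/1*0/1, 0/1 + 1/1*7/10) = [0/1, 7/10)
  'd': [0/1 + 1/1*7/10, 0/1 + 1/1*4/5) = [7/10, 4/5)
  'e': [0/1 + 1/1*4/5, 0/1 + 1/1*1/1) = [4/5, 1/1) <- contains code 2463/2500
  emit 'e', narrow to [4/5, 1/1)
Step 2: interval [4/5, 1/1), width = 1/1 - 4/5 = 1/5
  'a': [4/5 + 1/5*0/1, 4/5 + 1/5*7/10) = [4/5, 47/50)
  'd': [4/5 + 1/5*7/10, 4/5 + 1/5*4/5) = [47/50, 24/25)
  'e': [4/5 + 1/5*4/5, 4/5 + 1/5*1/1) = [24/25, 1/1) <- contains code 2463/2500
  emit 'e', narrow to [24/25, 1/1)
Step 3: interval [24/25, 1/1), width = 1/1 - 24/25 = 1/25
  'a': [24/25 + 1/25*0/1, 24/25 + 1/25*7/10) = [24/25, 247/250) <- contains code 2463/2500
  'd': [24/25 + 1/25*7/10, 24/25 + 1/25*4/5) = [247/250, 124/125)
  'e': [24/25 + 1/25*4/5, 24/25 + 1/25*1/1) = [124/125, 1/1)
  emit 'a', narrow to [24/25, 247/250)
Step 4: interval [24/25, 247/250), width = 247/250 - 24/25 = 7/250
  'a': [24/25 + 7/250*0/1, 24/25 + 7/250*7/10) = [24/25, 2449/2500)
  'd': [24/25 + 7/250*7/10, 24/25 + 7/250*4/5) = [2449/2500, 614/625)
  'e': [24/25 + 7/250*4/5, 24/25 + 7/250*1/1) = [614/625, 247/250) <- contains code 2463/2500
  emit 'e', narrow to [614/625, 247/250)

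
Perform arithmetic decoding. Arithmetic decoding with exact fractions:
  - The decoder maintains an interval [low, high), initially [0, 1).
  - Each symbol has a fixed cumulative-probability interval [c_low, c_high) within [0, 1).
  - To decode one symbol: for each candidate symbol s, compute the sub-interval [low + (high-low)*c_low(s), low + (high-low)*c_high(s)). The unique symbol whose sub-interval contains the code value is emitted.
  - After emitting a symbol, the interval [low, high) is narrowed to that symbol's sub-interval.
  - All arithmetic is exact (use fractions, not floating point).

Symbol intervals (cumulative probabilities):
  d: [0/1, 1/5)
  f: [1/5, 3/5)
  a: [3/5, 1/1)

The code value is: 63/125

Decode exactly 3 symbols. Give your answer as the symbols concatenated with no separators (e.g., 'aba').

Step 1: interval [0/1, 1/1), width = 1/1 - 0/1 = 1/1
  'd': [0/1 + 1/1*0/1, 0/1 + 1/1*1/5) = [0/1, 1/5)
  'f': [0/1 + 1/1*1/5, 0/1 + 1/1*3/5) = [1/5, 3/5) <- contains code 63/125
  'a': [0/1 + 1/1*3/5, 0/1 + 1/1*1/1) = [3/5, 1/1)
  emit 'f', narrow to [1/5, 3/5)
Step 2: interval [1/5, 3/5), width = 3/5 - 1/5 = 2/5
  'd': [1/5 + 2/5*0/1, 1/5 + 2/5*1/5) = [1/5, 7/25)
  'f': [1/5 + 2/5*1/5, 1/5 + 2/5*3/5) = [7/25, 11/25)
  'a': [1/5 + 2/5*3/5, 1/5 + 2/5*1/1) = [11/25, 3/5) <- contains code 63/125
  emit 'a', narrow to [11/25, 3/5)
Step 3: interval [11/25, 3/5), width = 3/5 - 11/25 = 4/25
  'd': [11/25 + 4/25*0/1, 11/25 + 4/25*1/5) = [11/25, 59/125)
  'f': [11/25 + 4/25*1/5, 11/25 + 4/25*3/5) = [59/125, 67/125) <- contains code 63/125
  'a': [11/25 + 4/25*3/5, 11/25 + 4/25*1/1) = [67/125, 3/5)
  emit 'f', narrow to [59/125, 67/125)

Answer: faf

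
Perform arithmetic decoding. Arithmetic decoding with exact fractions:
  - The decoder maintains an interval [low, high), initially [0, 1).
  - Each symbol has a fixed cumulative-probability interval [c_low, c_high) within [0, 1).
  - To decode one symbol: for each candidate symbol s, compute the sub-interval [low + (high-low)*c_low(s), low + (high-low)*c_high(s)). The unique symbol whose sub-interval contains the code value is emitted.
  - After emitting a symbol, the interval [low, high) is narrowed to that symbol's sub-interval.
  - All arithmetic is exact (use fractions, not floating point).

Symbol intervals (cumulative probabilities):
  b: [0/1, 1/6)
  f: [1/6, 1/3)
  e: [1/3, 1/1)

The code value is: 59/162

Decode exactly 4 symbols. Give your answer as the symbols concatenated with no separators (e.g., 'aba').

Answer: ebfe

Derivation:
Step 1: interval [0/1, 1/1), width = 1/1 - 0/1 = 1/1
  'b': [0/1 + 1/1*0/1, 0/1 + 1/1*1/6) = [0/1, 1/6)
  'f': [0/1 + 1/1*1/6, 0/1 + 1/1*1/3) = [1/6, 1/3)
  'e': [0/1 + 1/1*1/3, 0/1 + 1/1*1/1) = [1/3, 1/1) <- contains code 59/162
  emit 'e', narrow to [1/3, 1/1)
Step 2: interval [1/3, 1/1), width = 1/1 - 1/3 = 2/3
  'b': [1/3 + 2/3*0/1, 1/3 + 2/3*1/6) = [1/3, 4/9) <- contains code 59/162
  'f': [1/3 + 2/3*1/6, 1/3 + 2/3*1/3) = [4/9, 5/9)
  'e': [1/3 + 2/3*1/3, 1/3 + 2/3*1/1) = [5/9, 1/1)
  emit 'b', narrow to [1/3, 4/9)
Step 3: interval [1/3, 4/9), width = 4/9 - 1/3 = 1/9
  'b': [1/3 + 1/9*0/1, 1/3 + 1/9*1/6) = [1/3, 19/54)
  'f': [1/3 + 1/9*1/6, 1/3 + 1/9*1/3) = [19/54, 10/27) <- contains code 59/162
  'e': [1/3 + 1/9*1/3, 1/3 + 1/9*1/1) = [10/27, 4/9)
  emit 'f', narrow to [19/54, 10/27)
Step 4: interval [19/54, 10/27), width = 10/27 - 19/54 = 1/54
  'b': [19/54 + 1/54*0/1, 19/54 + 1/54*1/6) = [19/54, 115/324)
  'f': [19/54 + 1/54*1/6, 19/54 + 1/54*1/3) = [115/324, 29/81)
  'e': [19/54 + 1/54*1/3, 19/54 + 1/54*1/1) = [29/81, 10/27) <- contains code 59/162
  emit 'e', narrow to [29/81, 10/27)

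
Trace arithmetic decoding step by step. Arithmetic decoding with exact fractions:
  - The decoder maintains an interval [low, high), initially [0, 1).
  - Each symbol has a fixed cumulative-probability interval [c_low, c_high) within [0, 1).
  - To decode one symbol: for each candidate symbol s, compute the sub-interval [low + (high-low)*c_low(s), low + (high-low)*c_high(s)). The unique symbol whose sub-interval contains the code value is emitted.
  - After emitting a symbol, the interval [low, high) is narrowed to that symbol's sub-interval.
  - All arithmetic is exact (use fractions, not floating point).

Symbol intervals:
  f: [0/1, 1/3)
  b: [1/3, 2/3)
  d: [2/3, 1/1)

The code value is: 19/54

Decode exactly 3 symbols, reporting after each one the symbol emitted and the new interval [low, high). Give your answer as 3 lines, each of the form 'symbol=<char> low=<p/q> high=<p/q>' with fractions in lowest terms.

Answer: symbol=b low=1/3 high=2/3
symbol=f low=1/3 high=4/9
symbol=f low=1/3 high=10/27

Derivation:
Step 1: interval [0/1, 1/1), width = 1/1 - 0/1 = 1/1
  'f': [0/1 + 1/1*0/1, 0/1 + 1/1*1/3) = [0/1, 1/3)
  'b': [0/1 + 1/1*1/3, 0/1 + 1/1*2/3) = [1/3, 2/3) <- contains code 19/54
  'd': [0/1 + 1/1*2/3, 0/1 + 1/1*1/1) = [2/3, 1/1)
  emit 'b', narrow to [1/3, 2/3)
Step 2: interval [1/3, 2/3), width = 2/3 - 1/3 = 1/3
  'f': [1/3 + 1/3*0/1, 1/3 + 1/3*1/3) = [1/3, 4/9) <- contains code 19/54
  'b': [1/3 + 1/3*1/3, 1/3 + 1/3*2/3) = [4/9, 5/9)
  'd': [1/3 + 1/3*2/3, 1/3 + 1/3*1/1) = [5/9, 2/3)
  emit 'f', narrow to [1/3, 4/9)
Step 3: interval [1/3, 4/9), width = 4/9 - 1/3 = 1/9
  'f': [1/3 + 1/9*0/1, 1/3 + 1/9*1/3) = [1/3, 10/27) <- contains code 19/54
  'b': [1/3 + 1/9*1/3, 1/3 + 1/9*2/3) = [10/27, 11/27)
  'd': [1/3 + 1/9*2/3, 1/3 + 1/9*1/1) = [11/27, 4/9)
  emit 'f', narrow to [1/3, 10/27)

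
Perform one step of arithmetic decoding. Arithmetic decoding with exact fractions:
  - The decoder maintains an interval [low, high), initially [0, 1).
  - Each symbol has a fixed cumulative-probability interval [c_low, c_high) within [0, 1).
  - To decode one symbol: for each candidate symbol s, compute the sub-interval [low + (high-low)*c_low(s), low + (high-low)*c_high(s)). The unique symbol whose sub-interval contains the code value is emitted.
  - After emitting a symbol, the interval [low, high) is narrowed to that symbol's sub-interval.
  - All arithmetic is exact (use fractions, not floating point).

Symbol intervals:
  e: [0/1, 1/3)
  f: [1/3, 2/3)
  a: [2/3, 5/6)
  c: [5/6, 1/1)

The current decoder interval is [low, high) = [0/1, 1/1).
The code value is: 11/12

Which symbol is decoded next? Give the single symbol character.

Answer: c

Derivation:
Interval width = high − low = 1/1 − 0/1 = 1/1
Scaled code = (code − low) / width = (11/12 − 0/1) / 1/1 = 11/12
  e: [0/1, 1/3) 
  f: [1/3, 2/3) 
  a: [2/3, 5/6) 
  c: [5/6, 1/1) ← scaled code falls here ✓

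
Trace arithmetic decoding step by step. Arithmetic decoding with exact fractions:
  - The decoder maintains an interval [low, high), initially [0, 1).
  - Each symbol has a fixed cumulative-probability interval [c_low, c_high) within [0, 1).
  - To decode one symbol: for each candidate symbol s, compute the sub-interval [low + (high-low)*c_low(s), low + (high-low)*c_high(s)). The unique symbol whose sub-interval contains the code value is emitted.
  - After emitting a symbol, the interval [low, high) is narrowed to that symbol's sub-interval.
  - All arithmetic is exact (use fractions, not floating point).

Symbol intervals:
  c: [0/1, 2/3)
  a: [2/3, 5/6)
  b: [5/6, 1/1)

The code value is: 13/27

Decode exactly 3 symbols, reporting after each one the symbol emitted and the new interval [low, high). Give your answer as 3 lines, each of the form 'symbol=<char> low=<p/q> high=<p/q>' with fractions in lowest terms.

Step 1: interval [0/1, 1/1), width = 1/1 - 0/1 = 1/1
  'c': [0/1 + 1/1*0/1, 0/1 + 1/1*2/3) = [0/1, 2/3) <- contains code 13/27
  'a': [0/1 + 1/1*2/3, 0/1 + 1/1*5/6) = [2/3, 5/6)
  'b': [0/1 + 1/1*5/6, 0/1 + 1/1*1/1) = [5/6, 1/1)
  emit 'c', narrow to [0/1, 2/3)
Step 2: interval [0/1, 2/3), width = 2/3 - 0/1 = 2/3
  'c': [0/1 + 2/3*0/1, 0/1 + 2/3*2/3) = [0/1, 4/9)
  'a': [0/1 + 2/3*2/3, 0/1 + 2/3*5/6) = [4/9, 5/9) <- contains code 13/27
  'b': [0/1 + 2/3*5/6, 0/1 + 2/3*1/1) = [5/9, 2/3)
  emit 'a', narrow to [4/9, 5/9)
Step 3: interval [4/9, 5/9), width = 5/9 - 4/9 = 1/9
  'c': [4/9 + 1/9*0/1, 4/9 + 1/9*2/3) = [4/9, 14/27) <- contains code 13/27
  'a': [4/9 + 1/9*2/3, 4/9 + 1/9*5/6) = [14/27, 29/54)
  'b': [4/9 + 1/9*5/6, 4/9 + 1/9*1/1) = [29/54, 5/9)
  emit 'c', narrow to [4/9, 14/27)

Answer: symbol=c low=0/1 high=2/3
symbol=a low=4/9 high=5/9
symbol=c low=4/9 high=14/27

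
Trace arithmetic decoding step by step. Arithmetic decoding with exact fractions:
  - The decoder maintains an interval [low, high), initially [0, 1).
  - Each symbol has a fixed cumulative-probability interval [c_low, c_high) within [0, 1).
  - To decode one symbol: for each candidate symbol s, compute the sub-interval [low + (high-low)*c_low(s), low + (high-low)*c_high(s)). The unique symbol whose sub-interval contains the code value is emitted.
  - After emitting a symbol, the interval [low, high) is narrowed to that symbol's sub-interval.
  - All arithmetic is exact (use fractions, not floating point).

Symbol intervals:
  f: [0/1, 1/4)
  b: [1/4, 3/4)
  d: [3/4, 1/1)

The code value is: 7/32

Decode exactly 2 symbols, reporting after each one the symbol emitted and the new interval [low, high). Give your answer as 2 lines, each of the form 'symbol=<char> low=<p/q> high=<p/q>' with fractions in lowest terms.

Step 1: interval [0/1, 1/1), width = 1/1 - 0/1 = 1/1
  'f': [0/1 + 1/1*0/1, 0/1 + 1/1*1/4) = [0/1, 1/4) <- contains code 7/32
  'b': [0/1 + 1/1*1/4, 0/1 + 1/1*3/4) = [1/4, 3/4)
  'd': [0/1 + 1/1*3/4, 0/1 + 1/1*1/1) = [3/4, 1/1)
  emit 'f', narrow to [0/1, 1/4)
Step 2: interval [0/1, 1/4), width = 1/4 - 0/1 = 1/4
  'f': [0/1 + 1/4*0/1, 0/1 + 1/4*1/4) = [0/1, 1/16)
  'b': [0/1 + 1/4*1/4, 0/1 + 1/4*3/4) = [1/16, 3/16)
  'd': [0/1 + 1/4*3/4, 0/1 + 1/4*1/1) = [3/16, 1/4) <- contains code 7/32
  emit 'd', narrow to [3/16, 1/4)

Answer: symbol=f low=0/1 high=1/4
symbol=d low=3/16 high=1/4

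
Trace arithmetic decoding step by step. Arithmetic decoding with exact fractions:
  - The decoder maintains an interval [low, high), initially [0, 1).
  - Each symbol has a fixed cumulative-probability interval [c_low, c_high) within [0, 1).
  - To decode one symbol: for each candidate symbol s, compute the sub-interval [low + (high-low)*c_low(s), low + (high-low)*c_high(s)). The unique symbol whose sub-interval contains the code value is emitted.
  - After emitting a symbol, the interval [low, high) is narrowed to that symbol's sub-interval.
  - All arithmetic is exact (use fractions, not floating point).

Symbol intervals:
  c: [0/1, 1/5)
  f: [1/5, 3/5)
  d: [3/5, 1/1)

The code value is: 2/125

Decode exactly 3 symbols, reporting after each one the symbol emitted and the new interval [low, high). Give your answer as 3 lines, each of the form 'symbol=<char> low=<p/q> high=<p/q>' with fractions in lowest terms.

Answer: symbol=c low=0/1 high=1/5
symbol=c low=0/1 high=1/25
symbol=f low=1/125 high=3/125

Derivation:
Step 1: interval [0/1, 1/1), width = 1/1 - 0/1 = 1/1
  'c': [0/1 + 1/1*0/1, 0/1 + 1/1*1/5) = [0/1, 1/5) <- contains code 2/125
  'f': [0/1 + 1/1*1/5, 0/1 + 1/1*3/5) = [1/5, 3/5)
  'd': [0/1 + 1/1*3/5, 0/1 + 1/1*1/1) = [3/5, 1/1)
  emit 'c', narrow to [0/1, 1/5)
Step 2: interval [0/1, 1/5), width = 1/5 - 0/1 = 1/5
  'c': [0/1 + 1/5*0/1, 0/1 + 1/5*1/5) = [0/1, 1/25) <- contains code 2/125
  'f': [0/1 + 1/5*1/5, 0/1 + 1/5*3/5) = [1/25, 3/25)
  'd': [0/1 + 1/5*3/5, 0/1 + 1/5*1/1) = [3/25, 1/5)
  emit 'c', narrow to [0/1, 1/25)
Step 3: interval [0/1, 1/25), width = 1/25 - 0/1 = 1/25
  'c': [0/1 + 1/25*0/1, 0/1 + 1/25*1/5) = [0/1, 1/125)
  'f': [0/1 + 1/25*1/5, 0/1 + 1/25*3/5) = [1/125, 3/125) <- contains code 2/125
  'd': [0/1 + 1/25*3/5, 0/1 + 1/25*1/1) = [3/125, 1/25)
  emit 'f', narrow to [1/125, 3/125)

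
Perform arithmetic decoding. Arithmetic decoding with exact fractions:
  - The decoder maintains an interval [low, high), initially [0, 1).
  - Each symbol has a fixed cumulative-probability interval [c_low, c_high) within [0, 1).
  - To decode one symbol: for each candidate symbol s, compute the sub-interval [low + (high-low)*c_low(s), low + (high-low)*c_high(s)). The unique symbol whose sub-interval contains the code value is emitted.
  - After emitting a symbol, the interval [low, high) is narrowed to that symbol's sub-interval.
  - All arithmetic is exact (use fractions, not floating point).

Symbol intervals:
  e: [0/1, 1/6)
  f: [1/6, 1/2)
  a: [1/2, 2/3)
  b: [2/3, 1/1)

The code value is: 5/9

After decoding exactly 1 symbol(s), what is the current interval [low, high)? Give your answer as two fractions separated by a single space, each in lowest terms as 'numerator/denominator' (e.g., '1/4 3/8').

Step 1: interval [0/1, 1/1), width = 1/1 - 0/1 = 1/1
  'e': [0/1 + 1/1*0/1, 0/1 + 1/1*1/6) = [0/1, 1/6)
  'f': [0/1 + 1/1*1/6, 0/1 + 1/1*1/2) = [1/6, 1/2)
  'a': [0/1 + 1/1*1/2, 0/1 + 1/1*2/3) = [1/2, 2/3) <- contains code 5/9
  'b': [0/1 + 1/1*2/3, 0/1 + 1/1*1/1) = [2/3, 1/1)
  emit 'a', narrow to [1/2, 2/3)

Answer: 1/2 2/3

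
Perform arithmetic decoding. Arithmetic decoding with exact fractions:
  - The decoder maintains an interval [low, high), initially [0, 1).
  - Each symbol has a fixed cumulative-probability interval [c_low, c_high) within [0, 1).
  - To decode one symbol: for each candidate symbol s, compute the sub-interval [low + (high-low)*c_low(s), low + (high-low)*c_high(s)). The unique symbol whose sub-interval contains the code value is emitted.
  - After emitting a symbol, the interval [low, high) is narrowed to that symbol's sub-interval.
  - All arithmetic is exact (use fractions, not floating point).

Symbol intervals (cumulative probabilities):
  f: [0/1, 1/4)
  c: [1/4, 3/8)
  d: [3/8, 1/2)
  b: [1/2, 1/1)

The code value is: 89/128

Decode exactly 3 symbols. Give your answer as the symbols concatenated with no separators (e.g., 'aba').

Step 1: interval [0/1, 1/1), width = 1/1 - 0/1 = 1/1
  'f': [0/1 + 1/1*0/1, 0/1 + 1/1*1/4) = [0/1, 1/4)
  'c': [0/1 + 1/1*1/4, 0/1 + 1/1*3/8) = [1/4, 3/8)
  'd': [0/1 + 1/1*3/8, 0/1 + 1/1*1/2) = [3/8, 1/2)
  'b': [0/1 + 1/1*1/2, 0/1 + 1/1*1/1) = [1/2, 1/1) <- contains code 89/128
  emit 'b', narrow to [1/2, 1/1)
Step 2: interval [1/2, 1/1), width = 1/1 - 1/2 = 1/2
  'f': [1/2 + 1/2*0/1, 1/2 + 1/2*1/4) = [1/2, 5/8)
  'c': [1/2 + 1/2*1/4, 1/2 + 1/2*3/8) = [5/8, 11/16)
  'd': [1/2 + 1/2*3/8, 1/2 + 1/2*1/2) = [11/16, 3/4) <- contains code 89/128
  'b': [1/2 + 1/2*1/2, 1/2 + 1/2*1/1) = [3/4, 1/1)
  emit 'd', narrow to [11/16, 3/4)
Step 3: interval [11/16, 3/4), width = 3/4 - 11/16 = 1/16
  'f': [11/16 + 1/16*0/1, 11/16 + 1/16*1/4) = [11/16, 45/64) <- contains code 89/128
  'c': [11/16 + 1/16*1/4, 11/16 + 1/16*3/8) = [45/64, 91/128)
  'd': [11/16 + 1/16*3/8, 11/16 + 1/16*1/2) = [91/128, 23/32)
  'b': [11/16 + 1/16*1/2, 11/16 + 1/16*1/1) = [23/32, 3/4)
  emit 'f', narrow to [11/16, 45/64)

Answer: bdf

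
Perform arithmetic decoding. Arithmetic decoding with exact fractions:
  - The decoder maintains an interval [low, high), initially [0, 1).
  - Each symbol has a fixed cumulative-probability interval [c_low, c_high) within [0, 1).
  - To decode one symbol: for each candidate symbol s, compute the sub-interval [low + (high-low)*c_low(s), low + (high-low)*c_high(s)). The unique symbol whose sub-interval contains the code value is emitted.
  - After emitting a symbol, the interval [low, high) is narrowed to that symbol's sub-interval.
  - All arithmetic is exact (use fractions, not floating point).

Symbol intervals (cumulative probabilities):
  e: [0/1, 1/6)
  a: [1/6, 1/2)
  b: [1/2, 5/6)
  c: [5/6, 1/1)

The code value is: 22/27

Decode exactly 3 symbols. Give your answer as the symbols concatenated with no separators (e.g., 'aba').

Answer: bcb

Derivation:
Step 1: interval [0/1, 1/1), width = 1/1 - 0/1 = 1/1
  'e': [0/1 + 1/1*0/1, 0/1 + 1/1*1/6) = [0/1, 1/6)
  'a': [0/1 + 1/1*1/6, 0/1 + 1/1*1/2) = [1/6, 1/2)
  'b': [0/1 + 1/1*1/2, 0/1 + 1/1*5/6) = [1/2, 5/6) <- contains code 22/27
  'c': [0/1 + 1/1*5/6, 0/1 + 1/1*1/1) = [5/6, 1/1)
  emit 'b', narrow to [1/2, 5/6)
Step 2: interval [1/2, 5/6), width = 5/6 - 1/2 = 1/3
  'e': [1/2 + 1/3*0/1, 1/2 + 1/3*1/6) = [1/2, 5/9)
  'a': [1/2 + 1/3*1/6, 1/2 + 1/3*1/2) = [5/9, 2/3)
  'b': [1/2 + 1/3*1/2, 1/2 + 1/3*5/6) = [2/3, 7/9)
  'c': [1/2 + 1/3*5/6, 1/2 + 1/3*1/1) = [7/9, 5/6) <- contains code 22/27
  emit 'c', narrow to [7/9, 5/6)
Step 3: interval [7/9, 5/6), width = 5/6 - 7/9 = 1/18
  'e': [7/9 + 1/18*0/1, 7/9 + 1/18*1/6) = [7/9, 85/108)
  'a': [7/9 + 1/18*1/6, 7/9 + 1/18*1/2) = [85/108, 29/36)
  'b': [7/9 + 1/18*1/2, 7/9 + 1/18*5/6) = [29/36, 89/108) <- contains code 22/27
  'c': [7/9 + 1/18*5/6, 7/9 + 1/18*1/1) = [89/108, 5/6)
  emit 'b', narrow to [29/36, 89/108)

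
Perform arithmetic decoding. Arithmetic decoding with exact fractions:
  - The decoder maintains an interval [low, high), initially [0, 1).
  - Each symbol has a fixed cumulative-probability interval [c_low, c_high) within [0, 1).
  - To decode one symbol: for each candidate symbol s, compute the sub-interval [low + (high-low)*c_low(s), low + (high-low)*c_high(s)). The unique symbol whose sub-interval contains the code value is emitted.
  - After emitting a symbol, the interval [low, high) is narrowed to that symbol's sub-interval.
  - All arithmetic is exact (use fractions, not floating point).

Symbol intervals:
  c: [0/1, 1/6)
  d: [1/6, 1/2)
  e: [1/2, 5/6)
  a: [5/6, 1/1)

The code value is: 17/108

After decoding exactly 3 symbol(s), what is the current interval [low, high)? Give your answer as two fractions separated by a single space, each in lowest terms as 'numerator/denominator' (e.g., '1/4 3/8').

Answer: 11/72 35/216

Derivation:
Step 1: interval [0/1, 1/1), width = 1/1 - 0/1 = 1/1
  'c': [0/1 + 1/1*0/1, 0/1 + 1/1*1/6) = [0/1, 1/6) <- contains code 17/108
  'd': [0/1 + 1/1*1/6, 0/1 + 1/1*1/2) = [1/6, 1/2)
  'e': [0/1 + 1/1*1/2, 0/1 + 1/1*5/6) = [1/2, 5/6)
  'a': [0/1 + 1/1*5/6, 0/1 + 1/1*1/1) = [5/6, 1/1)
  emit 'c', narrow to [0/1, 1/6)
Step 2: interval [0/1, 1/6), width = 1/6 - 0/1 = 1/6
  'c': [0/1 + 1/6*0/1, 0/1 + 1/6*1/6) = [0/1, 1/36)
  'd': [0/1 + 1/6*1/6, 0/1 + 1/6*1/2) = [1/36, 1/12)
  'e': [0/1 + 1/6*1/2, 0/1 + 1/6*5/6) = [1/12, 5/36)
  'a': [0/1 + 1/6*5/6, 0/1 + 1/6*1/1) = [5/36, 1/6) <- contains code 17/108
  emit 'a', narrow to [5/36, 1/6)
Step 3: interval [5/36, 1/6), width = 1/6 - 5/36 = 1/36
  'c': [5/36 + 1/36*0/1, 5/36 + 1/36*1/6) = [5/36, 31/216)
  'd': [5/36 + 1/36*1/6, 5/36 + 1/36*1/2) = [31/216, 11/72)
  'e': [5/36 + 1/36*1/2, 5/36 + 1/36*5/6) = [11/72, 35/216) <- contains code 17/108
  'a': [5/36 + 1/36*5/6, 5/36 + 1/36*1/1) = [35/216, 1/6)
  emit 'e', narrow to [11/72, 35/216)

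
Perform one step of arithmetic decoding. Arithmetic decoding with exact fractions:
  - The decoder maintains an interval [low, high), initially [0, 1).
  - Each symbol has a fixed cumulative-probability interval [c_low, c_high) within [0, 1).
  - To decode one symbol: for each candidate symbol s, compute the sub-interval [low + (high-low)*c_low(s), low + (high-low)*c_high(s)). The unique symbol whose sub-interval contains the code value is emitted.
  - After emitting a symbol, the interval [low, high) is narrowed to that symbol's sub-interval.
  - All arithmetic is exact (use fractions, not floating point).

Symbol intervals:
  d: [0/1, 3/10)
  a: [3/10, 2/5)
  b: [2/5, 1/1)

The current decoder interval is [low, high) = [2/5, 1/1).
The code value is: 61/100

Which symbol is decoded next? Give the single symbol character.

Answer: a

Derivation:
Interval width = high − low = 1/1 − 2/5 = 3/5
Scaled code = (code − low) / width = (61/100 − 2/5) / 3/5 = 7/20
  d: [0/1, 3/10) 
  a: [3/10, 2/5) ← scaled code falls here ✓
  b: [2/5, 1/1) 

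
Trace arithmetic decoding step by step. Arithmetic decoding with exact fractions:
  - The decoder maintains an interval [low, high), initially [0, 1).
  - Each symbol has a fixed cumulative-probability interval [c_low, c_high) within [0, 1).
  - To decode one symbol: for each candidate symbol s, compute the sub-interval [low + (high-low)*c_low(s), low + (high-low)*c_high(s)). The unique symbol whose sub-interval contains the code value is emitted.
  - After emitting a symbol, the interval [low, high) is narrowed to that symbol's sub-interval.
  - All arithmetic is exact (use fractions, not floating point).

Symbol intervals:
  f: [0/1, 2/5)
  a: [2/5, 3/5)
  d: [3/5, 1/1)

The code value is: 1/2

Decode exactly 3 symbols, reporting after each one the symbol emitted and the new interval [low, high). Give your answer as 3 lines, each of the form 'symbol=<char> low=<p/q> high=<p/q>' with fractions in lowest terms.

Answer: symbol=a low=2/5 high=3/5
symbol=a low=12/25 high=13/25
symbol=a low=62/125 high=63/125

Derivation:
Step 1: interval [0/1, 1/1), width = 1/1 - 0/1 = 1/1
  'f': [0/1 + 1/1*0/1, 0/1 + 1/1*2/5) = [0/1, 2/5)
  'a': [0/1 + 1/1*2/5, 0/1 + 1/1*3/5) = [2/5, 3/5) <- contains code 1/2
  'd': [0/1 + 1/1*3/5, 0/1 + 1/1*1/1) = [3/5, 1/1)
  emit 'a', narrow to [2/5, 3/5)
Step 2: interval [2/5, 3/5), width = 3/5 - 2/5 = 1/5
  'f': [2/5 + 1/5*0/1, 2/5 + 1/5*2/5) = [2/5, 12/25)
  'a': [2/5 + 1/5*2/5, 2/5 + 1/5*3/5) = [12/25, 13/25) <- contains code 1/2
  'd': [2/5 + 1/5*3/5, 2/5 + 1/5*1/1) = [13/25, 3/5)
  emit 'a', narrow to [12/25, 13/25)
Step 3: interval [12/25, 13/25), width = 13/25 - 12/25 = 1/25
  'f': [12/25 + 1/25*0/1, 12/25 + 1/25*2/5) = [12/25, 62/125)
  'a': [12/25 + 1/25*2/5, 12/25 + 1/25*3/5) = [62/125, 63/125) <- contains code 1/2
  'd': [12/25 + 1/25*3/5, 12/25 + 1/25*1/1) = [63/125, 13/25)
  emit 'a', narrow to [62/125, 63/125)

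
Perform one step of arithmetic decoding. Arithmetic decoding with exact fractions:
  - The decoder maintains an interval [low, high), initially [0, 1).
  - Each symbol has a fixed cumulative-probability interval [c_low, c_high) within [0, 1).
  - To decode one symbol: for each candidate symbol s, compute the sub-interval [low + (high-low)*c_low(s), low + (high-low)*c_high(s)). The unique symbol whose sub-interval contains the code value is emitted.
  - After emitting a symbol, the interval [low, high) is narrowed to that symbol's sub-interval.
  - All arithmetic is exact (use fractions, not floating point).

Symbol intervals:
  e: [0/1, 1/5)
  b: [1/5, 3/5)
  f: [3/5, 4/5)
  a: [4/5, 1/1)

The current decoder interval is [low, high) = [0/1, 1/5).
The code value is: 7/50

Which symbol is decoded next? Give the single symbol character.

Interval width = high − low = 1/5 − 0/1 = 1/5
Scaled code = (code − low) / width = (7/50 − 0/1) / 1/5 = 7/10
  e: [0/1, 1/5) 
  b: [1/5, 3/5) 
  f: [3/5, 4/5) ← scaled code falls here ✓
  a: [4/5, 1/1) 

Answer: f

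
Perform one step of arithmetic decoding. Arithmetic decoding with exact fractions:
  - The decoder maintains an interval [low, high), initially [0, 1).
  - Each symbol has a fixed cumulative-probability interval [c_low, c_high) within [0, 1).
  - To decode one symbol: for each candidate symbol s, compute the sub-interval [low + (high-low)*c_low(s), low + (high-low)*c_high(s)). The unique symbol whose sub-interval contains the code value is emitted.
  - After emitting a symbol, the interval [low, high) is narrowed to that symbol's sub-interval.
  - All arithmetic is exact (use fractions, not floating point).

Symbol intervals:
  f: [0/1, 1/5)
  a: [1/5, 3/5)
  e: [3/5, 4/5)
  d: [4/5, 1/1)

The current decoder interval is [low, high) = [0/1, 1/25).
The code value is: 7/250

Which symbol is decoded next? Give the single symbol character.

Answer: e

Derivation:
Interval width = high − low = 1/25 − 0/1 = 1/25
Scaled code = (code − low) / width = (7/250 − 0/1) / 1/25 = 7/10
  f: [0/1, 1/5) 
  a: [1/5, 3/5) 
  e: [3/5, 4/5) ← scaled code falls here ✓
  d: [4/5, 1/1) 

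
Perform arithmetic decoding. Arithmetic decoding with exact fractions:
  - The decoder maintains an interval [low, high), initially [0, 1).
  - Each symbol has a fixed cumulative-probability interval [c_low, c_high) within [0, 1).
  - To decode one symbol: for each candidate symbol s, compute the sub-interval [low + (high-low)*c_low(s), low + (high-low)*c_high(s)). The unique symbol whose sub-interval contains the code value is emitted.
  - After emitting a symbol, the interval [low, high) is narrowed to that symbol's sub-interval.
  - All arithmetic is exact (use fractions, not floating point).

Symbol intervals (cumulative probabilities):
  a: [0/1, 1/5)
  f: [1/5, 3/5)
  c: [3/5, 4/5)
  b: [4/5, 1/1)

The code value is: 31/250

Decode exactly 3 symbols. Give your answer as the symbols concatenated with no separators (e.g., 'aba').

Answer: aca

Derivation:
Step 1: interval [0/1, 1/1), width = 1/1 - 0/1 = 1/1
  'a': [0/1 + 1/1*0/1, 0/1 + 1/1*1/5) = [0/1, 1/5) <- contains code 31/250
  'f': [0/1 + 1/1*1/5, 0/1 + 1/1*3/5) = [1/5, 3/5)
  'c': [0/1 + 1/1*3/5, 0/1 + 1/1*4/5) = [3/5, 4/5)
  'b': [0/1 + 1/1*4/5, 0/1 + 1/1*1/1) = [4/5, 1/1)
  emit 'a', narrow to [0/1, 1/5)
Step 2: interval [0/1, 1/5), width = 1/5 - 0/1 = 1/5
  'a': [0/1 + 1/5*0/1, 0/1 + 1/5*1/5) = [0/1, 1/25)
  'f': [0/1 + 1/5*1/5, 0/1 + 1/5*3/5) = [1/25, 3/25)
  'c': [0/1 + 1/5*3/5, 0/1 + 1/5*4/5) = [3/25, 4/25) <- contains code 31/250
  'b': [0/1 + 1/5*4/5, 0/1 + 1/5*1/1) = [4/25, 1/5)
  emit 'c', narrow to [3/25, 4/25)
Step 3: interval [3/25, 4/25), width = 4/25 - 3/25 = 1/25
  'a': [3/25 + 1/25*0/1, 3/25 + 1/25*1/5) = [3/25, 16/125) <- contains code 31/250
  'f': [3/25 + 1/25*1/5, 3/25 + 1/25*3/5) = [16/125, 18/125)
  'c': [3/25 + 1/25*3/5, 3/25 + 1/25*4/5) = [18/125, 19/125)
  'b': [3/25 + 1/25*4/5, 3/25 + 1/25*1/1) = [19/125, 4/25)
  emit 'a', narrow to [3/25, 16/125)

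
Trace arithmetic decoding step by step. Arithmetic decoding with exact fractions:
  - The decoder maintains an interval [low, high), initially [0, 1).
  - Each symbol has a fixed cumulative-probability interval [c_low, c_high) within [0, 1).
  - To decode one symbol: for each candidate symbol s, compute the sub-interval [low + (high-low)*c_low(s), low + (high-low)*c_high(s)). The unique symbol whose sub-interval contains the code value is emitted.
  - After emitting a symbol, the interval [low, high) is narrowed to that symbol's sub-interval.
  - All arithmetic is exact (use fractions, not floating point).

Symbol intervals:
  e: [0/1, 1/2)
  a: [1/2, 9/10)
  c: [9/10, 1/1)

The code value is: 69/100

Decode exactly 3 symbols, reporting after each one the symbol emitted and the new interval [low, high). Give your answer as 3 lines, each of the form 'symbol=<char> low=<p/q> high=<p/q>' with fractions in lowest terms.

Answer: symbol=a low=1/2 high=9/10
symbol=e low=1/2 high=7/10
symbol=c low=17/25 high=7/10

Derivation:
Step 1: interval [0/1, 1/1), width = 1/1 - 0/1 = 1/1
  'e': [0/1 + 1/1*0/1, 0/1 + 1/1*1/2) = [0/1, 1/2)
  'a': [0/1 + 1/1*1/2, 0/1 + 1/1*9/10) = [1/2, 9/10) <- contains code 69/100
  'c': [0/1 + 1/1*9/10, 0/1 + 1/1*1/1) = [9/10, 1/1)
  emit 'a', narrow to [1/2, 9/10)
Step 2: interval [1/2, 9/10), width = 9/10 - 1/2 = 2/5
  'e': [1/2 + 2/5*0/1, 1/2 + 2/5*1/2) = [1/2, 7/10) <- contains code 69/100
  'a': [1/2 + 2/5*1/2, 1/2 + 2/5*9/10) = [7/10, 43/50)
  'c': [1/2 + 2/5*9/10, 1/2 + 2/5*1/1) = [43/50, 9/10)
  emit 'e', narrow to [1/2, 7/10)
Step 3: interval [1/2, 7/10), width = 7/10 - 1/2 = 1/5
  'e': [1/2 + 1/5*0/1, 1/2 + 1/5*1/2) = [1/2, 3/5)
  'a': [1/2 + 1/5*1/2, 1/2 + 1/5*9/10) = [3/5, 17/25)
  'c': [1/2 + 1/5*9/10, 1/2 + 1/5*1/1) = [17/25, 7/10) <- contains code 69/100
  emit 'c', narrow to [17/25, 7/10)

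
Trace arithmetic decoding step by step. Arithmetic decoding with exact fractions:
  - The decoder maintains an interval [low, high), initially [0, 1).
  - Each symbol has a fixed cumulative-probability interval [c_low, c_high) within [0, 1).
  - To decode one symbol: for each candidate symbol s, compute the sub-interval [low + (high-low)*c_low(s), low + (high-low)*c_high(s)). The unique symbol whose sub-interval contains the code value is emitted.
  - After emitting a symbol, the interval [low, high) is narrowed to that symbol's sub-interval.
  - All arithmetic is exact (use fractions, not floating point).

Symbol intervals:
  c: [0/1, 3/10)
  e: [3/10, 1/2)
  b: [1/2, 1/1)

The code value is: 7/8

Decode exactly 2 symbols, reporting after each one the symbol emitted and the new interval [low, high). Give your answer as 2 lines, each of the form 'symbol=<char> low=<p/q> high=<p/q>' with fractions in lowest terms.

Answer: symbol=b low=1/2 high=1/1
symbol=b low=3/4 high=1/1

Derivation:
Step 1: interval [0/1, 1/1), width = 1/1 - 0/1 = 1/1
  'c': [0/1 + 1/1*0/1, 0/1 + 1/1*3/10) = [0/1, 3/10)
  'e': [0/1 + 1/1*3/10, 0/1 + 1/1*1/2) = [3/10, 1/2)
  'b': [0/1 + 1/1*1/2, 0/1 + 1/1*1/1) = [1/2, 1/1) <- contains code 7/8
  emit 'b', narrow to [1/2, 1/1)
Step 2: interval [1/2, 1/1), width = 1/1 - 1/2 = 1/2
  'c': [1/2 + 1/2*0/1, 1/2 + 1/2*3/10) = [1/2, 13/20)
  'e': [1/2 + 1/2*3/10, 1/2 + 1/2*1/2) = [13/20, 3/4)
  'b': [1/2 + 1/2*1/2, 1/2 + 1/2*1/1) = [3/4, 1/1) <- contains code 7/8
  emit 'b', narrow to [3/4, 1/1)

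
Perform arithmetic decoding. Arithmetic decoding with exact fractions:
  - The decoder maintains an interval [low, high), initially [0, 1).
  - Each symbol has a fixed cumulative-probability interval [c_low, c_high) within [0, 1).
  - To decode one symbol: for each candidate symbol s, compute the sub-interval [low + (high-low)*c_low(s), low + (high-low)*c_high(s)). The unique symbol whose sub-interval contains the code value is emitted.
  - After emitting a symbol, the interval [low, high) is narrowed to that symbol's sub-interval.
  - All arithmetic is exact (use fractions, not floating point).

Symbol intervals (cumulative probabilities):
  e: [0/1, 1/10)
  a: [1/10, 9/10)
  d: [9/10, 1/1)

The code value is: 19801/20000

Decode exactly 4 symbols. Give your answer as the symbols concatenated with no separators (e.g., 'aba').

Answer: ddee

Derivation:
Step 1: interval [0/1, 1/1), width = 1/1 - 0/1 = 1/1
  'e': [0/1 + 1/1*0/1, 0/1 + 1/1*1/10) = [0/1, 1/10)
  'a': [0/1 + 1/1*1/10, 0/1 + 1/1*9/10) = [1/10, 9/10)
  'd': [0/1 + 1/1*9/10, 0/1 + 1/1*1/1) = [9/10, 1/1) <- contains code 19801/20000
  emit 'd', narrow to [9/10, 1/1)
Step 2: interval [9/10, 1/1), width = 1/1 - 9/10 = 1/10
  'e': [9/10 + 1/10*0/1, 9/10 + 1/10*1/10) = [9/10, 91/100)
  'a': [9/10 + 1/10*1/10, 9/10 + 1/10*9/10) = [91/100, 99/100)
  'd': [9/10 + 1/10*9/10, 9/10 + 1/10*1/1) = [99/100, 1/1) <- contains code 19801/20000
  emit 'd', narrow to [99/100, 1/1)
Step 3: interval [99/100, 1/1), width = 1/1 - 99/100 = 1/100
  'e': [99/100 + 1/100*0/1, 99/100 + 1/100*1/10) = [99/100, 991/1000) <- contains code 19801/20000
  'a': [99/100 + 1/100*1/10, 99/100 + 1/100*9/10) = [991/1000, 999/1000)
  'd': [99/100 + 1/100*9/10, 99/100 + 1/100*1/1) = [999/1000, 1/1)
  emit 'e', narrow to [99/100, 991/1000)
Step 4: interval [99/100, 991/1000), width = 991/1000 - 99/100 = 1/1000
  'e': [99/100 + 1/1000*0/1, 99/100 + 1/1000*1/10) = [99/100, 9901/10000) <- contains code 19801/20000
  'a': [99/100 + 1/1000*1/10, 99/100 + 1/1000*9/10) = [9901/10000, 9909/10000)
  'd': [99/100 + 1/1000*9/10, 99/100 + 1/1000*1/1) = [9909/10000, 991/1000)
  emit 'e', narrow to [99/100, 9901/10000)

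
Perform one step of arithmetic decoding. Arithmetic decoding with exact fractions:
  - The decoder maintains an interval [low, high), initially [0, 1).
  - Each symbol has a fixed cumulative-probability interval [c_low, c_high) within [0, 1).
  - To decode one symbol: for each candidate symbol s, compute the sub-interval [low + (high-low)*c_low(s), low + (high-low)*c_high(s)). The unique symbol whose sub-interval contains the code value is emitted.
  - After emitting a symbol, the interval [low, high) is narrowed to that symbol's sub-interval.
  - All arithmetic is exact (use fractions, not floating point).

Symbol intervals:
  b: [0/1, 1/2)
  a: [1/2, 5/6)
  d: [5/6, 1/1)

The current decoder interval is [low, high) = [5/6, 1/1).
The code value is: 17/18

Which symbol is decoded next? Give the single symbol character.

Answer: a

Derivation:
Interval width = high − low = 1/1 − 5/6 = 1/6
Scaled code = (code − low) / width = (17/18 − 5/6) / 1/6 = 2/3
  b: [0/1, 1/2) 
  a: [1/2, 5/6) ← scaled code falls here ✓
  d: [5/6, 1/1) 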